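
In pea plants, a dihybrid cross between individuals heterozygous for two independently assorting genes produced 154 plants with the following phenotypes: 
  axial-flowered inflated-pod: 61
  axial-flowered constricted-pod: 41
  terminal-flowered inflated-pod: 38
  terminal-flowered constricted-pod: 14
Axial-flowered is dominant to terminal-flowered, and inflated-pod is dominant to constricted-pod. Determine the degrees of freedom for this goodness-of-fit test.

3

A dihybrid F₂ with independent assortment and complete dominance at both loci gives a 9:3:3:1 phenotypic ratio.
A goodness-of-fit test with 4 phenotype classes has df = 4 − 1 = 3.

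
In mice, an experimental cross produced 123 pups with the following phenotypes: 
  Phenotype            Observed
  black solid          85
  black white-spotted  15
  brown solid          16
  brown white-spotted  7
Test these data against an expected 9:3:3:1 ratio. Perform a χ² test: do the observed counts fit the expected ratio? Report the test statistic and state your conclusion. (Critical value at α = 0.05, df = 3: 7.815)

8.657; not consistent

Under the 9:3:3:1 hypothesis (Σ ratio = 16, N = 123):
  black solid: 123 × 9/16 = 69.1875
  black white-spotted: 123 × 3/16 = 23.0625
  brown solid: 123 × 3/16 = 23.0625
  brown white-spotted: 123 × 1/16 = 7.6875
χ² = Σ (O − E)² / E
  black solid: (85 − 69.1875)² / 69.1875 = 3.6139
  black white-spotted: (15 − 23.0625)² / 23.0625 = 2.8186
  brown solid: (16 − 23.0625)² / 23.0625 = 2.1628
  brown white-spotted: (7 − 7.6875)² / 7.6875 = 0.0615
χ² = 3.6139 + 2.8186 + 2.1628 + 0.0615 = 8.6568 ≈ 8.657
Degrees of freedom = 4 − 1 = 3; critical value at α = 0.05 is 7.815.
Since 8.657 > 7.815, we reject the null hypothesis — the data do not fit the 9:3:3:1 ratio.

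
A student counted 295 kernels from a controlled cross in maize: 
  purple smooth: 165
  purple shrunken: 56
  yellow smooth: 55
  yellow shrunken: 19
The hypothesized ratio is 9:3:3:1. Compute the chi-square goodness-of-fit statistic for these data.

0.033

Under the 9:3:3:1 hypothesis (Σ ratio = 16, N = 295):
  purple smooth: 295 × 9/16 = 165.9375
  purple shrunken: 295 × 3/16 = 55.3125
  yellow smooth: 295 × 3/16 = 55.3125
  yellow shrunken: 295 × 1/16 = 18.4375
χ² = Σ (O − E)² / E
  purple smooth: (165 − 165.9375)² / 165.9375 = 0.0053
  purple shrunken: (56 − 55.3125)² / 55.3125 = 0.0085
  yellow smooth: (55 − 55.3125)² / 55.3125 = 0.0018
  yellow shrunken: (19 − 18.4375)² / 18.4375 = 0.0172
χ² = 0.0053 + 0.0085 + 0.0018 + 0.0172 = 0.0328 ≈ 0.033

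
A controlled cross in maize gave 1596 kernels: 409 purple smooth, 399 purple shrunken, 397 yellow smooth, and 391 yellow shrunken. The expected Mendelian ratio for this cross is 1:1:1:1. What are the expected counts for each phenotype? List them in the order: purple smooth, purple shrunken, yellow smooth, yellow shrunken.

399, 399, 399, 399

Under the 1:1:1:1 hypothesis (Σ ratio = 4, N = 1596):
  purple smooth: 1596 × 1/4 = 399
  purple shrunken: 1596 × 1/4 = 399
  yellow smooth: 1596 × 1/4 = 399
  yellow shrunken: 1596 × 1/4 = 399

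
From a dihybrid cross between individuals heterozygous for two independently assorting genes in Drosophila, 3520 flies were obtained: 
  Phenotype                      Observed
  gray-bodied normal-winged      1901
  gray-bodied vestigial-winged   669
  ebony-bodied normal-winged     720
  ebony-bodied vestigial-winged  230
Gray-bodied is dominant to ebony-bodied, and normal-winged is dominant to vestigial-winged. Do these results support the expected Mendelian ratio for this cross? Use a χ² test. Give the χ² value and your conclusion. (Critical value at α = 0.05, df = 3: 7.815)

A dihybrid F₂ with independent assortment and complete dominance at both loci gives a 9:3:3:1 phenotypic ratio.
Under the 9:3:3:1 hypothesis (Σ ratio = 16, N = 3520):
  gray-bodied normal-winged: 3520 × 9/16 = 1980
  gray-bodied vestigial-winged: 3520 × 3/16 = 660
  ebony-bodied normal-winged: 3520 × 3/16 = 660
  ebony-bodied vestigial-winged: 3520 × 1/16 = 220
χ² = Σ (O − E)² / E
  gray-bodied normal-winged: (1901 − 1980)² / 1980 = 3.1520
  gray-bodied vestigial-winged: (669 − 660)² / 660 = 0.1227
  ebony-bodied normal-winged: (720 − 660)² / 660 = 5.4545
  ebony-bodied vestigial-winged: (230 − 220)² / 220 = 0.4545
χ² = 3.1520 + 0.1227 + 5.4545 + 0.4545 = 9.1837 ≈ 9.184
Degrees of freedom = 4 − 1 = 3; critical value at α = 0.05 is 7.815.
Since 9.184 > 7.815, we reject the null hypothesis — the data do not fit the 9:3:3:1 ratio.

9.184; not consistent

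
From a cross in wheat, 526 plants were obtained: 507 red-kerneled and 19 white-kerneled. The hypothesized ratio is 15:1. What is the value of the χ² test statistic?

Under the 15:1 hypothesis (Σ ratio = 16, N = 526):
  red-kerneled: 526 × 15/16 = 493.125
  white-kerneled: 526 × 1/16 = 32.875
χ² = Σ (O − E)² / E
  red-kerneled: (507 − 493.125)² / 493.125 = 0.3904
  white-kerneled: (19 − 32.875)² / 32.875 = 5.8560
χ² = 0.3904 + 5.8560 = 6.2464 ≈ 6.246

6.246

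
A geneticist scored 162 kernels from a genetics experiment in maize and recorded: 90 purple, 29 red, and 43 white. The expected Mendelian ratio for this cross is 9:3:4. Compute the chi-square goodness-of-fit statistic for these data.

0.230

Expected counts for N = 162 under a 9:3:4 ratio (total parts = 16):
  purple: 162 × 9/16 = 91.125
  red: 162 × 3/16 = 30.375
  white: 162 × 4/16 = 40.5
χ² = Σ (O − E)² / E
  purple: (90 − 91.125)² / 91.125 = 0.0139
  red: (29 − 30.375)² / 30.375 = 0.0622
  white: (43 − 40.5)² / 40.5 = 0.1543
χ² = 0.0139 + 0.0622 + 0.1543 = 0.2304 ≈ 0.230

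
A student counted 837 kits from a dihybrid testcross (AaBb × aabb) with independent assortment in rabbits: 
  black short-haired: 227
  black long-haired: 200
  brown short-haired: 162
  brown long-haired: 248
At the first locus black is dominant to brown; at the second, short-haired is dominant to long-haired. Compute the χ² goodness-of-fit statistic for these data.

A dihybrid testcross with independent assortment gives a 1:1:1:1 ratio.
Expected counts for N = 837 under a 1:1:1:1 ratio (total parts = 4):
  black short-haired: 837 × 1/4 = 209.25
  black long-haired: 837 × 1/4 = 209.25
  brown short-haired: 837 × 1/4 = 209.25
  brown long-haired: 837 × 1/4 = 209.25
χ² = Σ (O − E)² / E
  black short-haired: (227 − 209.25)² / 209.25 = 1.5057
  black long-haired: (200 − 209.25)² / 209.25 = 0.4089
  brown short-haired: (162 − 209.25)² / 209.25 = 10.6694
  brown long-haired: (248 − 209.25)² / 209.25 = 7.1759
χ² = 1.5057 + 0.4089 + 10.6694 + 7.1759 = 19.7599 ≈ 19.760

19.760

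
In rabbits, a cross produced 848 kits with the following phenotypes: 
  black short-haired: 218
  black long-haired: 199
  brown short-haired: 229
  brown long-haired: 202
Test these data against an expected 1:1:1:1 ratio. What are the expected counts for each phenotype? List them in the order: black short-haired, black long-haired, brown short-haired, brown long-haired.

Total ratio parts = 4. Expected numbers out of 848:
  black short-haired: 848 × 1/4 = 212
  black long-haired: 848 × 1/4 = 212
  brown short-haired: 848 × 1/4 = 212
  brown long-haired: 848 × 1/4 = 212

212, 212, 212, 212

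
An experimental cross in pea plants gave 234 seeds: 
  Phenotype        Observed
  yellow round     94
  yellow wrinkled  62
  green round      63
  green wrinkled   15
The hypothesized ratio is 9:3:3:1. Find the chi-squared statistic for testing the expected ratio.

26.589

Under the 9:3:3:1 hypothesis (Σ ratio = 16, N = 234):
  yellow round: 234 × 9/16 = 131.625
  yellow wrinkled: 234 × 3/16 = 43.875
  green round: 234 × 3/16 = 43.875
  green wrinkled: 234 × 1/16 = 14.625
χ² = Σ (O − E)² / E
  yellow round: (94 − 131.625)² / 131.625 = 10.7551
  yellow wrinkled: (62 − 43.875)² / 43.875 = 7.4875
  green round: (63 − 43.875)² / 43.875 = 8.3365
  green wrinkled: (15 − 14.625)² / 14.625 = 0.0096
χ² = 10.7551 + 7.4875 + 8.3365 + 0.0096 = 26.5887 ≈ 26.589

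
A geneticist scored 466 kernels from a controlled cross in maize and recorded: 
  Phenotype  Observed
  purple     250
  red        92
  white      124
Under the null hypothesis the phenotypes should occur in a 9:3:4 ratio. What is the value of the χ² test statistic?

1.289

Expected counts for N = 466 under a 9:3:4 ratio (total parts = 16):
  purple: 466 × 9/16 = 262.125
  red: 466 × 3/16 = 87.375
  white: 466 × 4/16 = 116.5
χ² = Σ (O − E)² / E
  purple: (250 − 262.125)² / 262.125 = 0.5609
  red: (92 − 87.375)² / 87.375 = 0.2448
  white: (124 − 116.5)² / 116.5 = 0.4828
χ² = 0.5609 + 0.2448 + 0.4828 = 1.2885 ≈ 1.289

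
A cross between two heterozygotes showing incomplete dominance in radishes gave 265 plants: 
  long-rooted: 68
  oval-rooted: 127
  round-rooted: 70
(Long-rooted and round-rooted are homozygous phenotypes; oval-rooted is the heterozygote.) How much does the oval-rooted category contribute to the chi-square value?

With incomplete dominance, a heterozygote × heterozygote cross gives a 1:2:1 phenotypic ratio.
Total ratio parts = 4. Expected numbers out of 265:
  long-rooted: 265 × 1/4 = 66.25
  oval-rooted: 265 × 2/4 = 132.5
  round-rooted: 265 × 1/4 = 66.25
Contribution of oval-rooted: (127 − 132.5)² / 132.5 = 0.2283

0.228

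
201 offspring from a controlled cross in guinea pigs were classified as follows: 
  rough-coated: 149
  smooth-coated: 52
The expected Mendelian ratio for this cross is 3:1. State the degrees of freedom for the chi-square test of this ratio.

A goodness-of-fit test with 2 phenotype classes has df = 2 − 1 = 1.

1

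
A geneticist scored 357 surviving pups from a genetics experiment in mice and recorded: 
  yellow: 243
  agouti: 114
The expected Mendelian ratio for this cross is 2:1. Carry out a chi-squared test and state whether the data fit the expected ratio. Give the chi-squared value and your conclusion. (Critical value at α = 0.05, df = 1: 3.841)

0.315; consistent

Under the 2:1 hypothesis (Σ ratio = 3, N = 357):
  yellow: 357 × 2/3 = 238
  agouti: 357 × 1/3 = 119
χ² = Σ (O − E)² / E
  yellow: (243 − 238)² / 238 = 0.1050
  agouti: (114 − 119)² / 119 = 0.2101
χ² = 0.1050 + 0.2101 = 0.3151 ≈ 0.315
Degrees of freedom = 2 − 1 = 1; critical value at α = 0.05 is 3.841.
Since 0.315 < 3.841, we fail to reject the null hypothesis — the data are consistent with the 2:1 ratio.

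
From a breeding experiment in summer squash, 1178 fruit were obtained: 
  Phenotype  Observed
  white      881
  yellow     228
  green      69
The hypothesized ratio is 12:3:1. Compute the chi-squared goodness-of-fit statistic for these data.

Total ratio parts = 16. Expected numbers out of 1178:
  white: 1178 × 12/16 = 883.5
  yellow: 1178 × 3/16 = 220.875
  green: 1178 × 1/16 = 73.625
χ² = Σ (O − E)² / E
  white: (881 − 883.5)² / 883.5 = 0.0071
  yellow: (228 − 220.875)² / 220.875 = 0.2298
  green: (69 − 73.625)² / 73.625 = 0.2905
χ² = 0.0071 + 0.2298 + 0.2905 = 0.5274 ≈ 0.527

0.527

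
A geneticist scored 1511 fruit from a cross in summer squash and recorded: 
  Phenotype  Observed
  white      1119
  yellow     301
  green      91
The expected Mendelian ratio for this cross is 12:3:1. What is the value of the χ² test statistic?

1.409

The 12:3:1 ratio has 16 parts, so with N = 1511 the expected counts are:
  white: 1511 × 12/16 = 1133.25
  yellow: 1511 × 3/16 = 283.3125
  green: 1511 × 1/16 = 94.4375
χ² = Σ (O − E)² / E
  white: (1119 − 1133.25)² / 1133.25 = 0.1792
  yellow: (301 − 283.3125)² / 283.3125 = 1.1042
  green: (91 − 94.4375)² / 94.4375 = 0.1251
χ² = 0.1792 + 1.1042 + 0.1251 = 1.4085 ≈ 1.409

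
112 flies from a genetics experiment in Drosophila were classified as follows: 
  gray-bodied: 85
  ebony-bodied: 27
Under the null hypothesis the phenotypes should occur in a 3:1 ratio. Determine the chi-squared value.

Expected counts for N = 112 under a 3:1 ratio (total parts = 4):
  gray-bodied: 112 × 3/4 = 84
  ebony-bodied: 112 × 1/4 = 28
χ² = Σ (O − E)² / E
  gray-bodied: (85 − 84)² / 84 = 0.0119
  ebony-bodied: (27 − 28)² / 28 = 0.0357
χ² = 0.0119 + 0.0357 = 0.0476 ≈ 0.048

0.048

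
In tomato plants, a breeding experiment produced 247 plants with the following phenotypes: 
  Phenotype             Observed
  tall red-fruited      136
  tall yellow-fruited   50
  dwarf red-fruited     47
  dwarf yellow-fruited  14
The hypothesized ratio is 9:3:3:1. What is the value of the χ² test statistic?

The 9:3:3:1 ratio has 16 parts, so with N = 247 the expected counts are:
  tall red-fruited: 247 × 9/16 = 138.9375
  tall yellow-fruited: 247 × 3/16 = 46.3125
  dwarf red-fruited: 247 × 3/16 = 46.3125
  dwarf yellow-fruited: 247 × 1/16 = 15.4375
χ² = Σ (O − E)² / E
  tall red-fruited: (136 − 138.9375)² / 138.9375 = 0.0621
  tall yellow-fruited: (50 − 46.3125)² / 46.3125 = 0.2936
  dwarf red-fruited: (47 − 46.3125)² / 46.3125 = 0.0102
  dwarf yellow-fruited: (14 − 15.4375)² / 15.4375 = 0.1339
χ² = 0.0621 + 0.2936 + 0.0102 + 0.1339 = 0.4998 ≈ 0.500

0.500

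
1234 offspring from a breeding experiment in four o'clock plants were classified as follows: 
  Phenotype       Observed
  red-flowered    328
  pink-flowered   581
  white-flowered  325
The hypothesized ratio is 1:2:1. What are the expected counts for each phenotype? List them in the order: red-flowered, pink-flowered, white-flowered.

308.5, 617, 308.5

Expected counts for N = 1234 under a 1:2:1 ratio (total parts = 4):
  red-flowered: 1234 × 1/4 = 308.5
  pink-flowered: 1234 × 2/4 = 617
  white-flowered: 1234 × 1/4 = 308.5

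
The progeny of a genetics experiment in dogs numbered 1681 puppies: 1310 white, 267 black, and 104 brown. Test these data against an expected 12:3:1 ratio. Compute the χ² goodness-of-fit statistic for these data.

Under the 12:3:1 hypothesis (Σ ratio = 16, N = 1681):
  white: 1681 × 12/16 = 1260.75
  black: 1681 × 3/16 = 315.1875
  brown: 1681 × 1/16 = 105.0625
χ² = Σ (O − E)² / E
  white: (1310 − 1260.75)² / 1260.75 = 1.9239
  black: (267 − 315.1875)² / 315.1875 = 7.3672
  brown: (104 − 105.0625)² / 105.0625 = 0.0107
χ² = 1.9239 + 7.3672 + 0.0107 = 9.3018 ≈ 9.302

9.302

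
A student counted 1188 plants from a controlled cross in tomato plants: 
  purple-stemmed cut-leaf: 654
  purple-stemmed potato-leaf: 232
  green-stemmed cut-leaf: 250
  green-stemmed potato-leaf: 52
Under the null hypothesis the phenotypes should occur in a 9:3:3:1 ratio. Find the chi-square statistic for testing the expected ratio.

10.689

Under the 9:3:3:1 hypothesis (Σ ratio = 16, N = 1188):
  purple-stemmed cut-leaf: 1188 × 9/16 = 668.25
  purple-stemmed potato-leaf: 1188 × 3/16 = 222.75
  green-stemmed cut-leaf: 1188 × 3/16 = 222.75
  green-stemmed potato-leaf: 1188 × 1/16 = 74.25
χ² = Σ (O − E)² / E
  purple-stemmed cut-leaf: (654 − 668.25)² / 668.25 = 0.3039
  purple-stemmed potato-leaf: (232 − 222.75)² / 222.75 = 0.3841
  green-stemmed cut-leaf: (250 − 222.75)² / 222.75 = 3.3336
  green-stemmed potato-leaf: (52 − 74.25)² / 74.25 = 6.6675
χ² = 0.3039 + 0.3841 + 3.3336 + 6.6675 = 10.6891 ≈ 10.689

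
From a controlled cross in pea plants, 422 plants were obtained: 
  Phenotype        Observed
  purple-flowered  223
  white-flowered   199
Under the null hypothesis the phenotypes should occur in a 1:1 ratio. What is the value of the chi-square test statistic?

1.365

The 1:1 ratio has 2 parts, so with N = 422 the expected counts are:
  purple-flowered: 422 × 1/2 = 211
  white-flowered: 422 × 1/2 = 211
χ² = Σ (O − E)² / E
  purple-flowered: (223 − 211)² / 211 = 0.6825
  white-flowered: (199 − 211)² / 211 = 0.6825
χ² = 0.6825 + 0.6825 = 1.365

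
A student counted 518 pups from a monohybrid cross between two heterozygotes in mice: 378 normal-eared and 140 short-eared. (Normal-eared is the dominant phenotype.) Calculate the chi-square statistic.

1.135

For a monohybrid cross between heterozygotes with complete dominance, the expected phenotypic ratio is 3:1.
Total ratio parts = 4. Expected numbers out of 518:
  normal-eared: 518 × 3/4 = 388.5
  short-eared: 518 × 1/4 = 129.5
χ² = Σ (O − E)² / E
  normal-eared: (378 − 388.5)² / 388.5 = 0.2838
  short-eared: (140 − 129.5)² / 129.5 = 0.8514
χ² = 0.2838 + 0.8514 = 1.1352 ≈ 1.135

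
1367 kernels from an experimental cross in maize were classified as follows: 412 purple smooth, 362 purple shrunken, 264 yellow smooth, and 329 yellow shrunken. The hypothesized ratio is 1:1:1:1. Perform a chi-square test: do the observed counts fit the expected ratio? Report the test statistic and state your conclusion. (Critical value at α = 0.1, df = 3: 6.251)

Under the 1:1:1:1 hypothesis (Σ ratio = 4, N = 1367):
  purple smooth: 1367 × 1/4 = 341.75
  purple shrunken: 1367 × 1/4 = 341.75
  yellow smooth: 1367 × 1/4 = 341.75
  yellow shrunken: 1367 × 1/4 = 341.75
χ² = Σ (O − E)² / E
  purple smooth: (412 − 341.75)² / 341.75 = 14.4406
  purple shrunken: (362 − 341.75)² / 341.75 = 1.1999
  yellow smooth: (264 − 341.75)² / 341.75 = 17.6886
  yellow shrunken: (329 − 341.75)² / 341.75 = 0.4757
χ² = 14.4406 + 1.1999 + 17.6886 + 0.4757 = 33.8048 ≈ 33.805
Degrees of freedom = 4 − 1 = 3; critical value at α = 0.1 is 6.251.
Since 33.805 > 6.251, we reject the null hypothesis — the data do not fit the 1:1:1:1 ratio.

33.805; not consistent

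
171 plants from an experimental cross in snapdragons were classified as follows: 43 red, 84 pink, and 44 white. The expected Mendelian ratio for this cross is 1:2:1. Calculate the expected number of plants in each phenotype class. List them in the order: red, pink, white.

The 1:2:1 ratio has 4 parts, so with N = 171 the expected counts are:
  red: 171 × 1/4 = 42.75
  pink: 171 × 2/4 = 85.5
  white: 171 × 1/4 = 42.75

42.75, 85.5, 42.75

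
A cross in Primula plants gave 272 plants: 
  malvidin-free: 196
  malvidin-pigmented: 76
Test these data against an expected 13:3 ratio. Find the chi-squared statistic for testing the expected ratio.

15.083

Total ratio parts = 16. Expected numbers out of 272:
  malvidin-free: 272 × 13/16 = 221
  malvidin-pigmented: 272 × 3/16 = 51
χ² = Σ (O − E)² / E
  malvidin-free: (196 − 221)² / 221 = 2.8281
  malvidin-pigmented: (76 − 51)² / 51 = 12.2549
χ² = 2.8281 + 12.2549 = 15.083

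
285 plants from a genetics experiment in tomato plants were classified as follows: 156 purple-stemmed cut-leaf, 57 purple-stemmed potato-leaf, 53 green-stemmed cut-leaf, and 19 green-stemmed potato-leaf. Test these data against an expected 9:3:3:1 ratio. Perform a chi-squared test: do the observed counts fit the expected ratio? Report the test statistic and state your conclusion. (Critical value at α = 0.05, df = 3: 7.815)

0.436; consistent

The 9:3:3:1 ratio has 16 parts, so with N = 285 the expected counts are:
  purple-stemmed cut-leaf: 285 × 9/16 = 160.3125
  purple-stemmed potato-leaf: 285 × 3/16 = 53.4375
  green-stemmed cut-leaf: 285 × 3/16 = 53.4375
  green-stemmed potato-leaf: 285 × 1/16 = 17.8125
χ² = Σ (O − E)² / E
  purple-stemmed cut-leaf: (156 − 160.3125)² / 160.3125 = 0.1160
  purple-stemmed potato-leaf: (57 − 53.4375)² / 53.4375 = 0.2375
  green-stemmed cut-leaf: (53 − 53.4375)² / 53.4375 = 0.0036
  green-stemmed potato-leaf: (19 − 17.8125)² / 17.8125 = 0.0792
χ² = 0.1160 + 0.2375 + 0.0036 + 0.0792 = 0.4363 ≈ 0.436
Degrees of freedom = 4 − 1 = 3; critical value at α = 0.05 is 7.815.
Since 0.436 < 7.815, we fail to reject the null hypothesis — the data are consistent with the 9:3:3:1 ratio.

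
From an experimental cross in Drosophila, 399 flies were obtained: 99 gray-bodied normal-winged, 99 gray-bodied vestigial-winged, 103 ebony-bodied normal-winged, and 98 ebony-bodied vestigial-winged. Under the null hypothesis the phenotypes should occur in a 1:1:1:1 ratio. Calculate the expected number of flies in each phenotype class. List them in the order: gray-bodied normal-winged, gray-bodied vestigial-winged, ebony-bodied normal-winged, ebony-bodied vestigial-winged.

99.75, 99.75, 99.75, 99.75

Total ratio parts = 4. Expected numbers out of 399:
  gray-bodied normal-winged: 399 × 1/4 = 99.75
  gray-bodied vestigial-winged: 399 × 1/4 = 99.75
  ebony-bodied normal-winged: 399 × 1/4 = 99.75
  ebony-bodied vestigial-winged: 399 × 1/4 = 99.75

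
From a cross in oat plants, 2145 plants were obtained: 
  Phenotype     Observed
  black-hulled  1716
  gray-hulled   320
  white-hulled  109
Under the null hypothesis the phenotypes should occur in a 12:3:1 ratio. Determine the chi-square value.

Total ratio parts = 16. Expected numbers out of 2145:
  black-hulled: 2145 × 12/16 = 1608.75
  gray-hulled: 2145 × 3/16 = 402.1875
  white-hulled: 2145 × 1/16 = 134.0625
χ² = Σ (O − E)² / E
  black-hulled: (1716 − 1608.75)² / 1608.75 = 7.1500
  gray-hulled: (320 − 402.1875)² / 402.1875 = 16.7951
  white-hulled: (109 − 134.0625)² / 134.0625 = 4.6853
χ² = 7.1500 + 16.7951 + 4.6853 = 28.6304 ≈ 28.630

28.630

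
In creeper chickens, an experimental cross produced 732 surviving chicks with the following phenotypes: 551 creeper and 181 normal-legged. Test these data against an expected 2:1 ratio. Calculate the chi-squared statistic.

Under the 2:1 hypothesis (Σ ratio = 3, N = 732):
  creeper: 732 × 2/3 = 488
  normal-legged: 732 × 1/3 = 244
χ² = Σ (O − E)² / E
  creeper: (551 − 488)² / 488 = 8.1332
  normal-legged: (181 − 244)² / 244 = 16.2664
χ² = 8.1332 + 16.2664 = 24.3996 ≈ 24.400

24.400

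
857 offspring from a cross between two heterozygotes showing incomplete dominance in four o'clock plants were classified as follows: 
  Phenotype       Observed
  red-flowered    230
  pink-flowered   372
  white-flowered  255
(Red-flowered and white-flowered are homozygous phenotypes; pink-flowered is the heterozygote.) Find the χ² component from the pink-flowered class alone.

With incomplete dominance, a heterozygote × heterozygote cross gives a 1:2:1 phenotypic ratio.
Expected counts for N = 857 under a 1:2:1 ratio (total parts = 4):
  red-flowered: 857 × 1/4 = 214.25
  pink-flowered: 857 × 2/4 = 428.5
  white-flowered: 857 × 1/4 = 214.25
Contribution of pink-flowered: (372 − 428.5)² / 428.5 = 7.4498

7.450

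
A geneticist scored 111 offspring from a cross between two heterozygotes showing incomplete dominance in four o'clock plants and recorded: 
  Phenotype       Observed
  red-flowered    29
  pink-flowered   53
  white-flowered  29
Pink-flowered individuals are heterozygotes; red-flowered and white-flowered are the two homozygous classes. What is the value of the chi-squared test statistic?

0.225

With incomplete dominance, a heterozygote × heterozygote cross gives a 1:2:1 phenotypic ratio.
The 1:2:1 ratio has 4 parts, so with N = 111 the expected counts are:
  red-flowered: 111 × 1/4 = 27.75
  pink-flowered: 111 × 2/4 = 55.5
  white-flowered: 111 × 1/4 = 27.75
χ² = Σ (O − E)² / E
  red-flowered: (29 − 27.75)² / 27.75 = 0.0563
  pink-flowered: (53 − 55.5)² / 55.5 = 0.1126
  white-flowered: (29 − 27.75)² / 27.75 = 0.0563
χ² = 0.0563 + 0.1126 + 0.0563 = 0.2252 ≈ 0.225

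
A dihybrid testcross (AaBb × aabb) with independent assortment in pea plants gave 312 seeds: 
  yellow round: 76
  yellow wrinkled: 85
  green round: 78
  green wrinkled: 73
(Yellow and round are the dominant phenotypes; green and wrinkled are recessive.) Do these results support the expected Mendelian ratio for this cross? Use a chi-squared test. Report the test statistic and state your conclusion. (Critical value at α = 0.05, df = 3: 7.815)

A dihybrid testcross with independent assortment gives a 1:1:1:1 ratio.
The 1:1:1:1 ratio has 4 parts, so with N = 312 the expected counts are:
  yellow round: 312 × 1/4 = 78
  yellow wrinkled: 312 × 1/4 = 78
  green round: 312 × 1/4 = 78
  green wrinkled: 312 × 1/4 = 78
χ² = Σ (O − E)² / E
  yellow round: (76 − 78)² / 78 = 0.0513
  yellow wrinkled: (85 − 78)² / 78 = 0.6282
  green round: (78 − 78)² / 78 = 0.0000
  green wrinkled: (73 − 78)² / 78 = 0.3205
χ² = 0.0513 + 0.6282 + 0.0000 + 0.3205 = 1.000
Degrees of freedom = 4 − 1 = 3; critical value at α = 0.05 is 7.815.
Since 1.000 < 7.815, we fail to reject the null hypothesis — the data are consistent with the 1:1:1:1 ratio.

1.000; consistent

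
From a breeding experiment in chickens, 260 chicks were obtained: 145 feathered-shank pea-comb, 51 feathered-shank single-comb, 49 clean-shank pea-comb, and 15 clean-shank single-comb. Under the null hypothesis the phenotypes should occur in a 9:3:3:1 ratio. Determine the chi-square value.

Expected counts for N = 260 under a 9:3:3:1 ratio (total parts = 16):
  feathered-shank pea-comb: 260 × 9/16 = 146.25
  feathered-shank single-comb: 260 × 3/16 = 48.75
  clean-shank pea-comb: 260 × 3/16 = 48.75
  clean-shank single-comb: 260 × 1/16 = 16.25
χ² = Σ (O − E)² / E
  feathered-shank pea-comb: (145 − 146.25)² / 146.25 = 0.0107
  feathered-shank single-comb: (51 − 48.75)² / 48.75 = 0.1038
  clean-shank pea-comb: (49 − 48.75)² / 48.75 = 0.0013
  clean-shank single-comb: (15 − 16.25)² / 16.25 = 0.0962
χ² = 0.0107 + 0.1038 + 0.0013 + 0.0962 = 0.212

0.212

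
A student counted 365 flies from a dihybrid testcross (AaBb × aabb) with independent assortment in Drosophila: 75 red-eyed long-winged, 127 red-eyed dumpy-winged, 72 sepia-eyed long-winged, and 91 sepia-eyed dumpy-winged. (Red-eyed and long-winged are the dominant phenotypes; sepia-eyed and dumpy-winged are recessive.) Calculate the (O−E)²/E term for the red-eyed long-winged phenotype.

2.894

A dihybrid testcross with independent assortment gives a 1:1:1:1 ratio.
Total ratio parts = 4. Expected numbers out of 365:
  red-eyed long-winged: 365 × 1/4 = 91.25
  red-eyed dumpy-winged: 365 × 1/4 = 91.25
  sepia-eyed long-winged: 365 × 1/4 = 91.25
  sepia-eyed dumpy-winged: 365 × 1/4 = 91.25
Contribution of red-eyed long-winged: (75 − 91.25)² / 91.25 = 2.8938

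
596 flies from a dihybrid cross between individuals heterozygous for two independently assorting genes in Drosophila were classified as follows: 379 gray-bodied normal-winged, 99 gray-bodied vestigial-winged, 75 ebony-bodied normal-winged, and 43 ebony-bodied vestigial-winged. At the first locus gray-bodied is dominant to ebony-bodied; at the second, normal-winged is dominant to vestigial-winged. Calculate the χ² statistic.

20.137

A dihybrid F₂ with independent assortment and complete dominance at both loci gives a 9:3:3:1 phenotypic ratio.
Under the 9:3:3:1 hypothesis (Σ ratio = 16, N = 596):
  gray-bodied normal-winged: 596 × 9/16 = 335.25
  gray-bodied vestigial-winged: 596 × 3/16 = 111.75
  ebony-bodied normal-winged: 596 × 3/16 = 111.75
  ebony-bodied vestigial-winged: 596 × 1/16 = 37.25
χ² = Σ (O − E)² / E
  gray-bodied normal-winged: (379 − 335.25)² / 335.25 = 5.7094
  gray-bodied vestigial-winged: (99 − 111.75)² / 111.75 = 1.4547
  ebony-bodied normal-winged: (75 − 111.75)² / 111.75 = 12.0856
  ebony-bodied vestigial-winged: (43 − 37.25)² / 37.25 = 0.8876
χ² = 5.7094 + 1.4547 + 12.0856 + 0.8876 = 20.1373 ≈ 20.137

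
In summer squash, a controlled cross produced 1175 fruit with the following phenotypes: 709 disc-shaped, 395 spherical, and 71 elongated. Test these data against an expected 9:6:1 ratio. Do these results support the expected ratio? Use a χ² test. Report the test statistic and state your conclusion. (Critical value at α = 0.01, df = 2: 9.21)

8.300; consistent

Expected counts for N = 1175 under a 9:6:1 ratio (total parts = 16):
  disc-shaped: 1175 × 9/16 = 660.9375
  spherical: 1175 × 6/16 = 440.625
  elongated: 1175 × 1/16 = 73.4375
χ² = Σ (O − E)² / E
  disc-shaped: (709 − 660.9375)² / 660.9375 = 3.4950
  spherical: (395 − 440.625)² / 440.625 = 4.7243
  elongated: (71 − 73.4375)² / 73.4375 = 0.0809
χ² = 3.4950 + 4.7243 + 0.0809 = 8.3002 ≈ 8.300
Degrees of freedom = 3 − 1 = 2; critical value at α = 0.01 is 9.21.
Since 8.300 < 9.21, we fail to reject the null hypothesis — the data are consistent with the 9:6:1 ratio.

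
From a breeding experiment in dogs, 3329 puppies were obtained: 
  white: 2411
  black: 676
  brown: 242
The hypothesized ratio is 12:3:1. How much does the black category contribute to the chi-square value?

4.301

Total ratio parts = 16. Expected numbers out of 3329:
  white: 3329 × 12/16 = 2496.75
  black: 3329 × 3/16 = 624.1875
  brown: 3329 × 1/16 = 208.0625
Contribution of black: (676 − 624.1875)² / 624.1875 = 4.3008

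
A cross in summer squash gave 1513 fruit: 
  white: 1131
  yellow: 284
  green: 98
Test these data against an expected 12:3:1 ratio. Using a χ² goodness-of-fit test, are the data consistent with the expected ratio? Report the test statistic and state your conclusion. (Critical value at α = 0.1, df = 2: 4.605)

Under the 12:3:1 hypothesis (Σ ratio = 16, N = 1513):
  white: 1513 × 12/16 = 1134.75
  yellow: 1513 × 3/16 = 283.6875
  green: 1513 × 1/16 = 94.5625
χ² = Σ (O − E)² / E
  white: (1131 − 1134.75)² / 1134.75 = 0.0124
  yellow: (284 − 283.6875)² / 283.6875 = 0.0003
  green: (98 − 94.5625)² / 94.5625 = 0.1250
χ² = 0.0124 + 0.0003 + 0.1250 = 0.1377 ≈ 0.138
Degrees of freedom = 3 − 1 = 2; critical value at α = 0.1 is 4.605.
Since 0.138 < 4.605, we fail to reject the null hypothesis — the data are consistent with the 12:3:1 ratio.

0.138; consistent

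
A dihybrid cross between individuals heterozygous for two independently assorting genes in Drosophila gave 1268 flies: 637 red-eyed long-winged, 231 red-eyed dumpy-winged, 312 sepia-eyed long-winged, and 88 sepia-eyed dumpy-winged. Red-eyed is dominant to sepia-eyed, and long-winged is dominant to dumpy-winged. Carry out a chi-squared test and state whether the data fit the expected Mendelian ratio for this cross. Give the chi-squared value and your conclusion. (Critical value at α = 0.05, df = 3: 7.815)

A dihybrid F₂ with independent assortment and complete dominance at both loci gives a 9:3:3:1 phenotypic ratio.
Expected counts for N = 1268 under a 9:3:3:1 ratio (total parts = 16):
  red-eyed long-winged: 1268 × 9/16 = 713.25
  red-eyed dumpy-winged: 1268 × 3/16 = 237.75
  sepia-eyed long-winged: 1268 × 3/16 = 237.75
  sepia-eyed dumpy-winged: 1268 × 1/16 = 79.25
χ² = Σ (O − E)² / E
  red-eyed long-winged: (637 − 713.25)² / 713.25 = 8.1515
  red-eyed dumpy-winged: (231 − 237.75)² / 237.75 = 0.1916
  sepia-eyed long-winged: (312 − 237.75)² / 237.75 = 23.1885
  sepia-eyed dumpy-winged: (88 − 79.25)² / 79.25 = 0.9661
χ² = 8.1515 + 0.1916 + 23.1885 + 0.9661 = 32.4977 ≈ 32.498
Degrees of freedom = 4 − 1 = 3; critical value at α = 0.05 is 7.815.
Since 32.498 > 7.815, we reject the null hypothesis — the data do not fit the 9:3:3:1 ratio.

32.498; not consistent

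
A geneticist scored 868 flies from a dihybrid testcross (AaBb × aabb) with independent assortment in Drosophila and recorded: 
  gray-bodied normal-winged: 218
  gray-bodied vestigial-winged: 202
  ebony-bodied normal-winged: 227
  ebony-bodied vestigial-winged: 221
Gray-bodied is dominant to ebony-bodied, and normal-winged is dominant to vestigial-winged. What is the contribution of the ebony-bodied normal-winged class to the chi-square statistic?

A dihybrid testcross with independent assortment gives a 1:1:1:1 ratio.
The 1:1:1:1 ratio has 4 parts, so with N = 868 the expected counts are:
  gray-bodied normal-winged: 868 × 1/4 = 217
  gray-bodied vestigial-winged: 868 × 1/4 = 217
  ebony-bodied normal-winged: 868 × 1/4 = 217
  ebony-bodied vestigial-winged: 868 × 1/4 = 217
Contribution of ebony-bodied normal-winged: (227 − 217)² / 217 = 0.4608

0.461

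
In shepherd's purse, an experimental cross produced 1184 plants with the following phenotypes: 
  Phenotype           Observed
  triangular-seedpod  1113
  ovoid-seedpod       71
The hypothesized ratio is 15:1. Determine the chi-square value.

Total ratio parts = 16. Expected numbers out of 1184:
  triangular-seedpod: 1184 × 15/16 = 1110
  ovoid-seedpod: 1184 × 1/16 = 74
χ² = Σ (O − E)² / E
  triangular-seedpod: (1113 − 1110)² / 1110 = 0.0081
  ovoid-seedpod: (71 − 74)² / 74 = 0.1216
χ² = 0.0081 + 0.1216 = 0.1297 ≈ 0.130

0.130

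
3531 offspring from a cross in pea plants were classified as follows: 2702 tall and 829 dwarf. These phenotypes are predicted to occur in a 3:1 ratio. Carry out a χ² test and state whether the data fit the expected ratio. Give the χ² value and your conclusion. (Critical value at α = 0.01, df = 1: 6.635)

4.364; consistent

The 3:1 ratio has 4 parts, so with N = 3531 the expected counts are:
  tall: 3531 × 3/4 = 2648.25
  dwarf: 3531 × 1/4 = 882.75
χ² = Σ (O − E)² / E
  tall: (2702 − 2648.25)² / 2648.25 = 1.0909
  dwarf: (829 − 882.75)² / 882.75 = 3.2728
χ² = 1.0909 + 3.2728 = 4.3637 ≈ 4.364
Degrees of freedom = 2 − 1 = 1; critical value at α = 0.01 is 6.635.
Since 4.364 < 6.635, we fail to reject the null hypothesis — the data are consistent with the 3:1 ratio.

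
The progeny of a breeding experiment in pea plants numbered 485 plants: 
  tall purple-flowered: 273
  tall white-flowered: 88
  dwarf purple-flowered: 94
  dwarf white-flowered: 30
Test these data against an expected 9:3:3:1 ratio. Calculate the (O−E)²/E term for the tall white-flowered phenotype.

0.095

Expected counts for N = 485 under a 9:3:3:1 ratio (total parts = 16):
  tall purple-flowered: 485 × 9/16 = 272.8125
  tall white-flowered: 485 × 3/16 = 90.9375
  dwarf purple-flowered: 485 × 3/16 = 90.9375
  dwarf white-flowered: 485 × 1/16 = 30.3125
Contribution of tall white-flowered: (88 − 90.9375)² / 90.9375 = 0.0949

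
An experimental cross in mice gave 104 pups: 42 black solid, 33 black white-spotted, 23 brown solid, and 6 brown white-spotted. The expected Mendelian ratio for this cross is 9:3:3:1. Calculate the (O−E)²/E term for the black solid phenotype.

4.654

Expected counts for N = 104 under a 9:3:3:1 ratio (total parts = 16):
  black solid: 104 × 9/16 = 58.5
  black white-spotted: 104 × 3/16 = 19.5
  brown solid: 104 × 3/16 = 19.5
  brown white-spotted: 104 × 1/16 = 6.5
Contribution of black solid: (42 − 58.5)² / 58.5 = 4.6538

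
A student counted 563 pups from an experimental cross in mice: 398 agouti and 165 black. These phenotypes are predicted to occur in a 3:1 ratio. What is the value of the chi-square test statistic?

Under the 3:1 hypothesis (Σ ratio = 4, N = 563):
  agouti: 563 × 3/4 = 422.25
  black: 563 × 1/4 = 140.75
χ² = Σ (O − E)² / E
  agouti: (398 − 422.25)² / 422.25 = 1.3927
  black: (165 − 140.75)² / 140.75 = 4.1781
χ² = 1.3927 + 4.1781 = 5.5708 ≈ 5.571

5.571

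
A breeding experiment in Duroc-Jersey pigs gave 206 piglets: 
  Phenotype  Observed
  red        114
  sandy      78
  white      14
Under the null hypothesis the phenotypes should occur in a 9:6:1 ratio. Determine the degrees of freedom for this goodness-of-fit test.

2

A goodness-of-fit test with 3 phenotype classes has df = 3 − 1 = 2.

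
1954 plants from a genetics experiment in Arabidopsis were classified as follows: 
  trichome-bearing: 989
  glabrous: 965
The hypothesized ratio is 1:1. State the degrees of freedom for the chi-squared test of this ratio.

A goodness-of-fit test with 2 phenotype classes has df = 2 − 1 = 1.

1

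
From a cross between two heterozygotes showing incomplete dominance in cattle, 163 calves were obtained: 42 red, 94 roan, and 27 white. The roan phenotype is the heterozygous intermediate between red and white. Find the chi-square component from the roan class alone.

1.917

With incomplete dominance, a heterozygote × heterozygote cross gives a 1:2:1 phenotypic ratio.
Total ratio parts = 4. Expected numbers out of 163:
  red: 163 × 1/4 = 40.75
  roan: 163 × 2/4 = 81.5
  white: 163 × 1/4 = 40.75
Contribution of roan: (94 − 81.5)² / 81.5 = 1.9172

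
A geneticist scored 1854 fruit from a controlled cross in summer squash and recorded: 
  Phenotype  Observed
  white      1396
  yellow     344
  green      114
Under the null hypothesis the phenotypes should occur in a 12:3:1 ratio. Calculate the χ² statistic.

Under the 12:3:1 hypothesis (Σ ratio = 16, N = 1854):
  white: 1854 × 12/16 = 1390.5
  yellow: 1854 × 3/16 = 347.625
  green: 1854 × 1/16 = 115.875
χ² = Σ (O − E)² / E
  white: (1396 − 1390.5)² / 1390.5 = 0.0218
  yellow: (344 − 347.625)² / 347.625 = 0.0378
  green: (114 − 115.875)² / 115.875 = 0.0303
χ² = 0.0218 + 0.0378 + 0.0303 = 0.0899 ≈ 0.090

0.090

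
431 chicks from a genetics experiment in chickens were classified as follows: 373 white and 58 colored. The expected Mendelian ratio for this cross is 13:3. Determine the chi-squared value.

7.926

Expected counts for N = 431 under a 13:3 ratio (total parts = 16):
  white: 431 × 13/16 = 350.1875
  colored: 431 × 3/16 = 80.8125
χ² = Σ (O − E)² / E
  white: (373 − 350.1875)² / 350.1875 = 1.4861
  colored: (58 − 80.8125)² / 80.8125 = 6.4397
χ² = 1.4861 + 6.4397 = 7.9258 ≈ 7.926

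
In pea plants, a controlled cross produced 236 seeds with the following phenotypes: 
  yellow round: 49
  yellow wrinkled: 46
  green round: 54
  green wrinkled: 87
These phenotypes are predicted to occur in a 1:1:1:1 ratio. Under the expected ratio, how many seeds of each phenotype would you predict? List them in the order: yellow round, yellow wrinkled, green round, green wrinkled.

Expected counts for N = 236 under a 1:1:1:1 ratio (total parts = 4):
  yellow round: 236 × 1/4 = 59
  yellow wrinkled: 236 × 1/4 = 59
  green round: 236 × 1/4 = 59
  green wrinkled: 236 × 1/4 = 59

59, 59, 59, 59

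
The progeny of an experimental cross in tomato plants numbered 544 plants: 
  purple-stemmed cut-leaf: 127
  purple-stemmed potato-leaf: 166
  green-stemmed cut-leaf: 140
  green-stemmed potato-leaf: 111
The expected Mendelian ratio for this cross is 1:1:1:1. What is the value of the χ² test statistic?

Under the 1:1:1:1 hypothesis (Σ ratio = 4, N = 544):
  purple-stemmed cut-leaf: 544 × 1/4 = 136
  purple-stemmed potato-leaf: 544 × 1/4 = 136
  green-stemmed cut-leaf: 544 × 1/4 = 136
  green-stemmed potato-leaf: 544 × 1/4 = 136
χ² = Σ (O − E)² / E
  purple-stemmed cut-leaf: (127 − 136)² / 136 = 0.5956
  purple-stemmed potato-leaf: (166 − 136)² / 136 = 6.6176
  green-stemmed cut-leaf: (140 − 136)² / 136 = 0.1176
  green-stemmed potato-leaf: (111 − 136)² / 136 = 4.5956
χ² = 0.5956 + 6.6176 + 0.1176 + 4.5956 = 11.9264 ≈ 11.926

11.926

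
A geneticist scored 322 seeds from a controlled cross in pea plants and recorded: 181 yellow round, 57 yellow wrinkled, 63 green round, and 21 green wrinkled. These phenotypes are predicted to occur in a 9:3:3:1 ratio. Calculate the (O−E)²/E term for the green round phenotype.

Expected counts for N = 322 under a 9:3:3:1 ratio (total parts = 16):
  yellow round: 322 × 9/16 = 181.125
  yellow wrinkled: 322 × 3/16 = 60.375
  green round: 322 × 3/16 = 60.375
  green wrinkled: 322 × 1/16 = 20.125
Contribution of green round: (63 − 60.375)² / 60.375 = 0.1141

0.114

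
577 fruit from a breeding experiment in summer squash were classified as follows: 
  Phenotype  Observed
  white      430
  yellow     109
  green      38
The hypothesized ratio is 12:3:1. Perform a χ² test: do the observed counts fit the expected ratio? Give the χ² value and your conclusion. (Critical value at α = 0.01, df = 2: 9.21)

0.128; consistent

Under the 12:3:1 hypothesis (Σ ratio = 16, N = 577):
  white: 577 × 12/16 = 432.75
  yellow: 577 × 3/16 = 108.1875
  green: 577 × 1/16 = 36.0625
χ² = Σ (O − E)² / E
  white: (430 − 432.75)² / 432.75 = 0.0175
  yellow: (109 − 108.1875)² / 108.1875 = 0.0061
  green: (38 − 36.0625)² / 36.0625 = 0.1041
χ² = 0.0175 + 0.0061 + 0.1041 = 0.1277 ≈ 0.128
Degrees of freedom = 3 − 1 = 2; critical value at α = 0.01 is 9.21.
Since 0.128 < 9.21, we fail to reject the null hypothesis — the data are consistent with the 12:3:1 ratio.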